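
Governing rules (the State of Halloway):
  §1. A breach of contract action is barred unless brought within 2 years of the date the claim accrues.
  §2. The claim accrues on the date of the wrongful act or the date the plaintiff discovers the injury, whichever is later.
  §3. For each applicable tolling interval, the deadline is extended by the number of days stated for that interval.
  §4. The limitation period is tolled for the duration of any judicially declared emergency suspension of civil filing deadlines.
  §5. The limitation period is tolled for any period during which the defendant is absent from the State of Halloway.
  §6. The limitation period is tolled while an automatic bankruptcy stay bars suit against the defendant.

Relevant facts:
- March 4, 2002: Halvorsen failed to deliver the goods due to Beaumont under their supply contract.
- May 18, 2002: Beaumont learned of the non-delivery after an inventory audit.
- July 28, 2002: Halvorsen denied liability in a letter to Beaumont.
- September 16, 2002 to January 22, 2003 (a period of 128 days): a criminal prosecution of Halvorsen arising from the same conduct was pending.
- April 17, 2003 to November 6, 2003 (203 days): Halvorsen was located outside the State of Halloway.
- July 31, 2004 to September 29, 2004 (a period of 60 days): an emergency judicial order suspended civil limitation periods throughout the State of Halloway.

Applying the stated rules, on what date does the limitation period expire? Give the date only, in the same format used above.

February 5, 2005

Taking the later of the act (March 4, 2002) and discovery (May 18, 2002), the claim accrued on May 18, 2002.
2 years from May 18, 2002 is May 18, 2004.
Because the defendant's absence from the jurisdiction ran from April 17, 2003 to November 6, 2003, the deadline is extended by 203 days to December 7, 2004.
Because the emergency suspension of filing deadlines ran from July 31, 2004 to September 29, 2004, the deadline is extended by 60 days to February 5, 2005.
No stated provision tolls the period for a criminal prosecution, so the interval from September 16, 2002 to January 22, 2003 has no effect on the deadline.
Nothing else in the chronology tolls or restarts the period.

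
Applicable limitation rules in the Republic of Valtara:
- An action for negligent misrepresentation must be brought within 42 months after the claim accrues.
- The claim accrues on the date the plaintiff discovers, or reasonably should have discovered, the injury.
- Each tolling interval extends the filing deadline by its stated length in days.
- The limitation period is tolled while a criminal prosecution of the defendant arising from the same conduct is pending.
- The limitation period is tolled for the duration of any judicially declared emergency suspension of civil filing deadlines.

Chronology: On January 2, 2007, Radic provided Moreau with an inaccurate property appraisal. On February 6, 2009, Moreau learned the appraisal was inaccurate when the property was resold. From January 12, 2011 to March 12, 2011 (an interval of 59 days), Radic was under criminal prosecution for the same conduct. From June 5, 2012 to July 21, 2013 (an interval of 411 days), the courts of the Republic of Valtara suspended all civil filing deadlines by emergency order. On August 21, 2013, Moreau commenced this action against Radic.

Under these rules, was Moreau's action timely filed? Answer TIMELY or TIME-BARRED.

TIMELY

Accrual is tied to discovery, so the period began on February 6, 2009 rather than on January 2, 2007 when the act occurred.
42 months from February 6, 2009 is August 6, 2012.
The pending criminal prosecution from January 12, 2011 to March 12, 2011 tolled the period for 59 days, extending the deadline to October 4, 2012.
Because the emergency suspension of filing deadlines ran from June 5, 2012 to July 21, 2013, the deadline is extended by 411 days to November 19, 2013.
The August 21, 2013 filing precedes the November 19, 2013 deadline; the claim is timely.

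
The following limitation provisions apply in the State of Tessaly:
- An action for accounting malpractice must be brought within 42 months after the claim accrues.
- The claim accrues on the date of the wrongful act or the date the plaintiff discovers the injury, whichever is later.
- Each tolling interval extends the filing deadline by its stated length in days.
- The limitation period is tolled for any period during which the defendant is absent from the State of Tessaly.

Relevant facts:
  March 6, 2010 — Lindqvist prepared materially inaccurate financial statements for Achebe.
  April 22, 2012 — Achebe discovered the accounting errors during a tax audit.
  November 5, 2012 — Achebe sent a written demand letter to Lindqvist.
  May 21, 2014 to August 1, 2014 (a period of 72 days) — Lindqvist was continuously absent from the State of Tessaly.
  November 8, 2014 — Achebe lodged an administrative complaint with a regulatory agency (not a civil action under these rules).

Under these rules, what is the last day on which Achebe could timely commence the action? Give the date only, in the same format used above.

January 2, 2016

Taking the later of the act (March 6, 2010) and discovery (April 22, 2012), the claim accrued on April 22, 2012.
42 months from April 22, 2012 is October 22, 2015.
The defendant's absence from the jurisdiction from May 21, 2014 to August 1, 2014 tolled the period for 72 days, extending the deadline to January 2, 2016.
None of the other events listed affects the running of the period under the stated rules.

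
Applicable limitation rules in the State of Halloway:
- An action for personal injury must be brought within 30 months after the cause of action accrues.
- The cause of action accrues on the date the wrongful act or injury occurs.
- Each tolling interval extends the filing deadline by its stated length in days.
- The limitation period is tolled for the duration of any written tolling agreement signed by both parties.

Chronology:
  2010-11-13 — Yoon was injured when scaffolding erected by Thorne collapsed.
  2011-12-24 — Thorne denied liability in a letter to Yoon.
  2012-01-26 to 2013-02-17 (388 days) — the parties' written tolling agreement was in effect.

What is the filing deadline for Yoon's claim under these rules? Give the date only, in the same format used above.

The limitation period began to run on 2010-11-13.
The untolled deadline — 30 months after 2010-11-13 — is 2013-05-13.
The period was tolled for 388 days by the written tolling agreement (2012-01-26 to 2013-02-17), pushing the deadline to 2014-06-05.
Nothing else in the chronology tolls or restarts the period.

2014-06-05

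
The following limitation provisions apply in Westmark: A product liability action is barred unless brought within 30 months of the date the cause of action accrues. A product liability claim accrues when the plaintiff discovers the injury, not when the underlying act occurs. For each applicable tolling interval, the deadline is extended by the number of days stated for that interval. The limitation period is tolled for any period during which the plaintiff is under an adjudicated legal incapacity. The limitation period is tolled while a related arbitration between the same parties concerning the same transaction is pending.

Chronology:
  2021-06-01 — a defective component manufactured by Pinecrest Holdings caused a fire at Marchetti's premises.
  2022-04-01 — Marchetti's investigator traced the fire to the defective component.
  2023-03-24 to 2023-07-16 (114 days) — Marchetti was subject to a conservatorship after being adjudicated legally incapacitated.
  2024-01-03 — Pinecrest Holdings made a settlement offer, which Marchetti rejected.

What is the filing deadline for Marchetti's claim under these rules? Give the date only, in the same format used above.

Under the discovery rule, the claim accrued on 2022-04-01, when Marchetti discovered the injury — not on the 2021-06-01 date of the underlying act.
30 months from 2022-04-01 is 2024-10-01.
Because the plaintiff's legal incapacity ran from 2023-03-24 to 2023-07-16, the deadline is extended by 114 days to 2025-01-23.
The other events in the timeline have no effect on the limitation period under the stated rules.

2025-01-23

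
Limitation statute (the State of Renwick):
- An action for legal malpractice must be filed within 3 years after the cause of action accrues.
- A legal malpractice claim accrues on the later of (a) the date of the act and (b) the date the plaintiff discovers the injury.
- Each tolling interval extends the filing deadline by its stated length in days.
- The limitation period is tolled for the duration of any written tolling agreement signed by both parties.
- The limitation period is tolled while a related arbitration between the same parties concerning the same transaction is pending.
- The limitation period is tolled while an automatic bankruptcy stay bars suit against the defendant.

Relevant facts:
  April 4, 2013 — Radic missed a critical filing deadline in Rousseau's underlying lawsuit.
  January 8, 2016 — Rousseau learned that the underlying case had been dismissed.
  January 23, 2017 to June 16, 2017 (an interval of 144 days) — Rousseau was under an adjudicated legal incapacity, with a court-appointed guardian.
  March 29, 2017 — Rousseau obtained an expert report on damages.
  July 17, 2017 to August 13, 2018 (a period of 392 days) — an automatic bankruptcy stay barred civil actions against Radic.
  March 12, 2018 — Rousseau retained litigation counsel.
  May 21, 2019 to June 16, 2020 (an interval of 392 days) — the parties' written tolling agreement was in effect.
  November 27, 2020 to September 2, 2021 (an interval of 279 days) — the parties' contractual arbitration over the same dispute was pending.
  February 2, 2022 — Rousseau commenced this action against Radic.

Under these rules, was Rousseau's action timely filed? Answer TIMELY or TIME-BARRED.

TIME-BARRED

Taking the later of the act (April 4, 2013) and discovery (January 8, 2016), the claim accrued on January 8, 2016.
The untolled deadline — 3 years after January 8, 2016 — is January 8, 2019.
The automatic bankruptcy stay from July 17, 2017 to August 13, 2018 tolled the period for 392 days, extending the deadline to February 4, 2020.
Because the written tolling agreement ran from May 21, 2019 to June 16, 2020, the deadline is extended by 392 days to March 2, 2021.
Because the pending related arbitration ran from November 27, 2020 to September 2, 2021, the deadline is extended by 279 days to December 6, 2021.
The plaintiff's legal incapacity from January 23, 2017 to June 16, 2017 does not toll the period, because no stated rule makes the plaintiff's incapacity a tolling event.
The other events in the timeline have no effect on the limitation period under the stated rules.
Filing on February 2, 2022 missed the December 6, 2021 deadline — the action is time-barred.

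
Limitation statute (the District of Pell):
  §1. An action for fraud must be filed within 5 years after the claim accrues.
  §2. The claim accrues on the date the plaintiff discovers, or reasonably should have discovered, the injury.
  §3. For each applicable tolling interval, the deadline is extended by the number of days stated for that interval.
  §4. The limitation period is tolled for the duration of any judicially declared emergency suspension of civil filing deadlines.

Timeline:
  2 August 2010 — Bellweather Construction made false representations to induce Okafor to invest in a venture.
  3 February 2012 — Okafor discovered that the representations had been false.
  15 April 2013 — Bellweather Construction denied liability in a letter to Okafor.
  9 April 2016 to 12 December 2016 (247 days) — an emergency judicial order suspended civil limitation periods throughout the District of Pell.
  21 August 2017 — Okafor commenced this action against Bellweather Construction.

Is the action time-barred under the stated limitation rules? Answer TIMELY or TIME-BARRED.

TIMELY

Accrual is tied to discovery, so the period began on 3 February 2012 rather than on 2 August 2010 when the act occurred.
The untolled deadline — 5 years after 3 February 2012 — is 3 February 2017.
Because the emergency suspension of filing deadlines ran from 9 April 2016 to 12 December 2016, the deadline is extended by 247 days to 8 October 2017.
None of the other events listed affects the running of the period under the stated rules.
Filing on 21 August 2017 beat the 8 October 2017 deadline — the action is timely.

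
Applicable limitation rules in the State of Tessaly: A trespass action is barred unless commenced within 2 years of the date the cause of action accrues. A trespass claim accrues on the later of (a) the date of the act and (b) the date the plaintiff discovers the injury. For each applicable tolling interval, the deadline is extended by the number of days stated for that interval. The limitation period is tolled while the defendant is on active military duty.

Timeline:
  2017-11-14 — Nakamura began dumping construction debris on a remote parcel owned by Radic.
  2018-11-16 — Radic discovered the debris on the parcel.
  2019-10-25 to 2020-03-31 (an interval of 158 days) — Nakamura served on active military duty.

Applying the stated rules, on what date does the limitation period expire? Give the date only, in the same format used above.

2021-04-23

The claim accrued on 2018-11-16 — the later of the 2017-11-14 act and the 2018-11-16 discovery.
Adding the 2 years base period to 2018-11-16 gives a deadline of 2020-11-16, before any tolling.
The period was tolled for 158 days by the defendant's active military service (2019-10-25 to 2020-03-31), pushing the deadline to 2021-04-23.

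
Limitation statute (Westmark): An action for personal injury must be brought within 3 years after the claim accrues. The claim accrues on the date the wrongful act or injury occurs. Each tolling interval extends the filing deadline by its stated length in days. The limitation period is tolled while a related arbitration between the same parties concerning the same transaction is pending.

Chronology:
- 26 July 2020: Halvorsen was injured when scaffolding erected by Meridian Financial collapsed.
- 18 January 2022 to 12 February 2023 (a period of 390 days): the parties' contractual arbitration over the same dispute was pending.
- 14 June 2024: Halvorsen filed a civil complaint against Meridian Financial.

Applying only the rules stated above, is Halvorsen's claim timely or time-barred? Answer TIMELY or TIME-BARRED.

TIMELY

The claim accrued on 26 July 2020, the date of the act.
3 years from 26 July 2020 is 26 July 2023.
The period was tolled for 390 days by the pending related arbitration (18 January 2022 to 12 February 2023), pushing the deadline to 19 August 2024.
Filing on 14 June 2024 beat the 19 August 2024 deadline — the action is timely.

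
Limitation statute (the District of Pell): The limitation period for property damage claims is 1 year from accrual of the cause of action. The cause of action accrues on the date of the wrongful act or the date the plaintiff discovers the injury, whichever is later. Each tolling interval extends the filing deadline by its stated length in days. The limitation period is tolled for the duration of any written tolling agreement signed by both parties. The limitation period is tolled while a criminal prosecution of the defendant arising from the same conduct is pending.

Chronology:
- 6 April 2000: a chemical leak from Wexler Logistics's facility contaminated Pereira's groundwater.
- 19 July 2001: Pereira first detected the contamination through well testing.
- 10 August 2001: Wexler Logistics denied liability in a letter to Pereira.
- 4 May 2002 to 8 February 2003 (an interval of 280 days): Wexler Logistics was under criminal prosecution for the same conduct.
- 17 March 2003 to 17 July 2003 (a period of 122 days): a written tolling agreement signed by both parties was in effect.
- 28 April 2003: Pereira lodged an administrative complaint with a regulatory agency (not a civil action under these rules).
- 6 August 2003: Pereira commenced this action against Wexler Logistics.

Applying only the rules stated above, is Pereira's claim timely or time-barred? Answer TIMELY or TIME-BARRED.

TIMELY

The claim accrued on 19 July 2001 — the later of the 6 April 2000 act and the 19 July 2001 discovery.
The untolled deadline — 1 year after 19 July 2001 — is 19 July 2002.
The pending criminal prosecution from 4 May 2002 to 8 February 2003 tolled the period for 280 days, extending the deadline to 25 April 2003.
The period was tolled for 122 days by the written tolling agreement (17 March 2003 to 17 July 2003), pushing the deadline to 25 August 2003.
None of the other events listed affects the running of the period under the stated rules.
The 6 August 2003 filing precedes the 25 August 2003 deadline; the claim is timely.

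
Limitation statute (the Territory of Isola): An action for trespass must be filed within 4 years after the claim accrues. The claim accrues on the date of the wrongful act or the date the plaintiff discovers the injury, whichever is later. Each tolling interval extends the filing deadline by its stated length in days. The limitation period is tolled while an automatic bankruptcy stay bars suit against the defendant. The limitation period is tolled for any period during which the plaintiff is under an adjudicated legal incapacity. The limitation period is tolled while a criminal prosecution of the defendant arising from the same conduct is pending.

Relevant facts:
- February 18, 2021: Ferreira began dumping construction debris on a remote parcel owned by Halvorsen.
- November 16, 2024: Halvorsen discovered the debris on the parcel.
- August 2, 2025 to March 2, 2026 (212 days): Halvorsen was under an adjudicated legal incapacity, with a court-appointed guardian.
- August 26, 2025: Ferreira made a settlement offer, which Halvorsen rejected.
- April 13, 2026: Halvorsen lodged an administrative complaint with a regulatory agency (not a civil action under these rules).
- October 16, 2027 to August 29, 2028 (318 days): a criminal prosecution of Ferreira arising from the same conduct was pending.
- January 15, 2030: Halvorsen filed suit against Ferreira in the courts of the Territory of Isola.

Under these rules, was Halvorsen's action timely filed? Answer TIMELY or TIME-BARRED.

Because discovery on November 16, 2024 post-dates the February 18, 2021 act, accrual under the later-of rule falls on November 16, 2024.
The untolled deadline — 4 years after November 16, 2024 — is November 16, 2028.
The period was tolled for 212 days by the plaintiff's legal incapacity (August 2, 2025 to March 2, 2026), pushing the deadline to June 16, 2029.
The pending criminal prosecution from October 16, 2027 to August 29, 2028 tolled the period for 318 days, extending the deadline to April 30, 2030.
The other events in the timeline have no effect on the limitation period under the stated rules.
Filing on January 15, 2030 beat the April 30, 2030 deadline — the action is timely.

TIMELY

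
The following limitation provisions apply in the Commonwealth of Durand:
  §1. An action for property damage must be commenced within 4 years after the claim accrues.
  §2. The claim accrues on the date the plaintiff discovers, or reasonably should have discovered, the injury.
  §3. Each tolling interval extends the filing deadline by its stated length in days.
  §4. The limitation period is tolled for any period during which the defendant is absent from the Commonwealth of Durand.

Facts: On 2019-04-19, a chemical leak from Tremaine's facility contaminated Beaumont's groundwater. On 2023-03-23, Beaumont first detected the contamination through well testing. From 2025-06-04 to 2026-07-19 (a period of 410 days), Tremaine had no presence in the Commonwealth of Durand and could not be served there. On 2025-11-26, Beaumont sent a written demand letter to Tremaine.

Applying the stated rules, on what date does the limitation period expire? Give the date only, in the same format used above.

Accrual is tied to discovery, so the period began on 2023-03-23 rather than on 2019-04-19 when the act occurred.
4 years from 2023-03-23 is 2027-03-23.
Because the defendant's absence from the jurisdiction ran from 2025-06-04 to 2026-07-19, the deadline is extended by 410 days to 2028-05-06.
The other events in the timeline have no effect on the limitation period under the stated rules.

2028-05-06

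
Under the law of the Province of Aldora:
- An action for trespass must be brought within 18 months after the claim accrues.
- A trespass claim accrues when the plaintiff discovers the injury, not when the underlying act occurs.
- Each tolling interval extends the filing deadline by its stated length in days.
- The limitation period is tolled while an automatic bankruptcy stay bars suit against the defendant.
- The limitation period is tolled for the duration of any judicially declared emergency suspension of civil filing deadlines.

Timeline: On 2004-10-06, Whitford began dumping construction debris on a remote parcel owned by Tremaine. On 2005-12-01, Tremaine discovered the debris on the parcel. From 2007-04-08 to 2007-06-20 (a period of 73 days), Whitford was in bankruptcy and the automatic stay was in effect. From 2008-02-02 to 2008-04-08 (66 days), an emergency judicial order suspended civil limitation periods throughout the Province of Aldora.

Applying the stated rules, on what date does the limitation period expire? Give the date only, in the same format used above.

2007-08-13

The claim did not accrue until Tremaine discovered the injury on 2005-12-01; the 2004-10-06 act date does not start the clock under the stated rule.
The untolled deadline — 18 months after 2005-12-01 — is 2007-06-01.
Because the automatic bankruptcy stay ran from 2007-04-08 to 2007-06-20, the deadline is extended by 73 days to 2007-08-13.
The emergency suspension of filing deadlines starting 2008-02-02 came too late — the period had run on 2007-08-13 — and so does not extend the deadline.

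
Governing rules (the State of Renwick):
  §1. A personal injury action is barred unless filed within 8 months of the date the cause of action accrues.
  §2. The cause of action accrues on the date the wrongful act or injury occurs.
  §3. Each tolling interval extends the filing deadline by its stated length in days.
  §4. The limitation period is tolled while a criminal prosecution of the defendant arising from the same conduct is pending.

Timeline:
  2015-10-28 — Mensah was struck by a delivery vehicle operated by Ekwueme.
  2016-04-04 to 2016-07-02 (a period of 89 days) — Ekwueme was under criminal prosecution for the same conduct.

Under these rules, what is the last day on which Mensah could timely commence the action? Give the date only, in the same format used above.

The claim accrued on 2015-10-28, when the wrongful act occurred.
The untolled deadline — 8 months after 2015-10-28 — is 2016-06-28.
Because the pending criminal prosecution ran from 2016-04-04 to 2016-07-02, the deadline is extended by 89 days to 2016-09-25.

2016-09-25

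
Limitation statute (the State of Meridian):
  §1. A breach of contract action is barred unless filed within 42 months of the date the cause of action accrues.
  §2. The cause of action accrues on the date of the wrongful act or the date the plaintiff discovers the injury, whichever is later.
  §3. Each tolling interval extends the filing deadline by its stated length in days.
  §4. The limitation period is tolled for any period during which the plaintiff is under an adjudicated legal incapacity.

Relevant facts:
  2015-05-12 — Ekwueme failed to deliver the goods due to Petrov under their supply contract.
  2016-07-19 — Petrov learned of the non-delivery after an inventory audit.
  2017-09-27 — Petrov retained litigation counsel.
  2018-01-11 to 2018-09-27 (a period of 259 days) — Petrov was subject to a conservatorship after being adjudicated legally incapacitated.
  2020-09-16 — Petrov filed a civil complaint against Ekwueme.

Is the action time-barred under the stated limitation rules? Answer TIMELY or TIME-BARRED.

TIMELY

Taking the later of the act (2015-05-12) and discovery (2016-07-19), the claim accrued on 2016-07-19.
Adding the 42 months base period to 2016-07-19 gives a deadline of 2020-01-19, before any tolling.
Because the plaintiff's legal incapacity ran from 2018-01-11 to 2018-09-27, the deadline is extended by 259 days to 2020-10-04.
The other events in the timeline have no effect on the limitation period under the stated rules.
The 2020-09-16 filing precedes the 2020-10-04 deadline; the claim is timely.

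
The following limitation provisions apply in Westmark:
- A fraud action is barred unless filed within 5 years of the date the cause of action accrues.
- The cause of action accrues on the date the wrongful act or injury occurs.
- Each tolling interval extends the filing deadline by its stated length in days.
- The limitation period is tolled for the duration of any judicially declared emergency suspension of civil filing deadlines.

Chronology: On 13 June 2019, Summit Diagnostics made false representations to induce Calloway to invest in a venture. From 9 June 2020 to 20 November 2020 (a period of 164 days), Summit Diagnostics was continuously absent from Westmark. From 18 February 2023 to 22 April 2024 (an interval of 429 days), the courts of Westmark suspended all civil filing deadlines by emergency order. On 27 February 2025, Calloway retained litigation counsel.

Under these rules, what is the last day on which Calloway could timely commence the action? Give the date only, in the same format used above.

The limitation period began to run on 13 June 2019.
Adding the 5 years base period to 13 June 2019 gives a deadline of 13 June 2024, before any tolling.
The emergency suspension of filing deadlines from 18 February 2023 to 22 April 2024 tolled the period for 429 days, extending the deadline to 16 August 2025.
Although the defendant's absence ran from 9 June 2020 to 20 November 2020, the stated rules do not make that a tolling event, so it is disregarded.
The other events in the timeline have no effect on the limitation period under the stated rules.

16 August 2025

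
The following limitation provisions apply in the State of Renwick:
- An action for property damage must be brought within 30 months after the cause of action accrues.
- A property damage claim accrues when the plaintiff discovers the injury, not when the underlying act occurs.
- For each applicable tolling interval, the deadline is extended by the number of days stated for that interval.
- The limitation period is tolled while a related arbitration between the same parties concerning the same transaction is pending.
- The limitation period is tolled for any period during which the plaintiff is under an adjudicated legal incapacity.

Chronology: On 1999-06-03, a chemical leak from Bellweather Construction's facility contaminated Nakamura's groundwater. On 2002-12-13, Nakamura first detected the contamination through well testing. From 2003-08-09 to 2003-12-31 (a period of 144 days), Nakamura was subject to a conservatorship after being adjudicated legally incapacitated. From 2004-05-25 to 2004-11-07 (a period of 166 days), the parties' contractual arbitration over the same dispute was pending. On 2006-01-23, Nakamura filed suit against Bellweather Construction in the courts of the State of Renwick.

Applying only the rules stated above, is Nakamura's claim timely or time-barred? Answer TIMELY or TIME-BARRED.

Under the discovery rule, the claim accrued on 2002-12-13, when Nakamura discovered the injury — not on the 1999-06-03 date of the underlying act.
30 months from 2002-12-13 is 2005-06-13.
Because the plaintiff's legal incapacity ran from 2003-08-09 to 2003-12-31, the deadline is extended by 144 days to 2005-11-04.
The pending related arbitration from 2004-05-25 to 2004-11-07 tolled the period for 166 days, extending the deadline to 2006-04-19.
The 2006-01-23 filing precedes the 2006-04-19 deadline; the claim is timely.

TIMELY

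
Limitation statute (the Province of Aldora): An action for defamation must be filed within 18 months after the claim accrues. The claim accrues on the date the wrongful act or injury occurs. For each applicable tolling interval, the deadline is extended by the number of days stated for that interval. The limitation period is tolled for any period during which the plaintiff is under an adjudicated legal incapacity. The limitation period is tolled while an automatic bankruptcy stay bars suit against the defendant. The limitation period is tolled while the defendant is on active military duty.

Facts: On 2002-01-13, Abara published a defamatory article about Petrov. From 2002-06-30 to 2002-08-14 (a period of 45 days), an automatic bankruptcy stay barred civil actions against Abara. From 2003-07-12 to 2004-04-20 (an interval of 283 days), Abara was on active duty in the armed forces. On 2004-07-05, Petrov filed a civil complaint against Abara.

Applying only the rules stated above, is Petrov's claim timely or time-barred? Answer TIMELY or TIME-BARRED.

The limitation period began to run on 2002-01-13.
18 months from 2002-01-13 is 2003-07-13.
The automatic bankruptcy stay from 2002-06-30 to 2002-08-14 tolled the period for 45 days, extending the deadline to 2003-08-27.
The period was tolled for 283 days by the defendant's active military service (2003-07-12 to 2004-04-20), pushing the deadline to 2004-06-05.
The 2004-07-05 filing falls after the 2004-06-05 deadline; the claim is time-barred.

TIME-BARRED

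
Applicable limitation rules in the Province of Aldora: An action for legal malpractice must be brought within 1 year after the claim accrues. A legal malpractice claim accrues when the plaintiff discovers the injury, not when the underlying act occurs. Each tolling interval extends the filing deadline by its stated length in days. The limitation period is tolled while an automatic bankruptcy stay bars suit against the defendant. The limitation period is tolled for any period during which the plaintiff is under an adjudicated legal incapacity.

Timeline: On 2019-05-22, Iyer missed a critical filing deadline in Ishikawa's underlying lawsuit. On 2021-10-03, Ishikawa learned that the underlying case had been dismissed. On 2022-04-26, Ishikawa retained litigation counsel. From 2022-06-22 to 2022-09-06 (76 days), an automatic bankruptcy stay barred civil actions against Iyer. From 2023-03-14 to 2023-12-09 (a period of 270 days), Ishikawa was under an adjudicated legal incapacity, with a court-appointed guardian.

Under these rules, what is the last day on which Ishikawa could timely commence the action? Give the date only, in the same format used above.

Under the discovery rule, the claim accrued on 2021-10-03, when Ishikawa discovered the injury — not on the 2019-05-22 date of the underlying act.
1 year from 2021-10-03 is 2022-10-03.
The period was tolled for 76 days by the automatic bankruptcy stay (2022-06-22 to 2022-09-06), pushing the deadline to 2022-12-18.
The plaintiff's legal incapacity from 2023-03-14 to 2023-12-09 began after the period had already run on 2022-12-18, so it has no tolling effect.
Nothing else in the chronology tolls or restarts the period.

2022-12-18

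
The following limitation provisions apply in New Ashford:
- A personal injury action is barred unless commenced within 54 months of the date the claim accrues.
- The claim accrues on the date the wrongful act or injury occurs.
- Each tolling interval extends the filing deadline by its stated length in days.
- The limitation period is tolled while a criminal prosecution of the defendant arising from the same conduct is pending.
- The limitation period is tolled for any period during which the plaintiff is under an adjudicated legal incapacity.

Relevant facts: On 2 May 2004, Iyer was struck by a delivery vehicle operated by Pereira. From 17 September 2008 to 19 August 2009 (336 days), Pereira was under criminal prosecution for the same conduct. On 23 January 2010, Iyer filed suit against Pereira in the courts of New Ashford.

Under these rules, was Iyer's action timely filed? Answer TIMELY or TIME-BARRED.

TIME-BARRED

The claim accrued on 2 May 2004, the date of the act.
Adding the 54 months base period to 2 May 2004 gives a deadline of 2 November 2008, before any tolling.
The period was tolled for 336 days by the pending criminal prosecution (17 September 2008 to 19 August 2009), pushing the deadline to 4 October 2009.
Filing on 23 January 2010 missed the 4 October 2009 deadline — the action is time-barred.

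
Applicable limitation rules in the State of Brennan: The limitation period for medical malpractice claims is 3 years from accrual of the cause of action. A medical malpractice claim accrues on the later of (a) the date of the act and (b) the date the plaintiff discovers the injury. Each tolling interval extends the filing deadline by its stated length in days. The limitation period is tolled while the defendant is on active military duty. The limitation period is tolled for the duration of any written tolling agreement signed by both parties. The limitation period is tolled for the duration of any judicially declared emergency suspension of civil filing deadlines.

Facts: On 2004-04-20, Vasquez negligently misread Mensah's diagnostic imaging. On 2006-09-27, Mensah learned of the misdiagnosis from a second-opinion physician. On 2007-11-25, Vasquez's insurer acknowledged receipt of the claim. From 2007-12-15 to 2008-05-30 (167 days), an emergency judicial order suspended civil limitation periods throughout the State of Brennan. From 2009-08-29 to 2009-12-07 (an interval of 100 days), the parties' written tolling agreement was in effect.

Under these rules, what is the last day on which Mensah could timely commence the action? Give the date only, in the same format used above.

The claim accrued on 2006-09-27 — the later of the 2004-04-20 act and the 2006-09-27 discovery.
The untolled deadline — 3 years after 2006-09-27 — is 2009-09-27.
Because the emergency suspension of filing deadlines ran from 2007-12-15 to 2008-05-30, the deadline is extended by 167 days to 2010-03-13.
The written tolling agreement from 2009-08-29 to 2009-12-07 tolled the period for 100 days, extending the deadline to 2010-06-21.
Nothing else in the chronology tolls or restarts the period.

2010-06-21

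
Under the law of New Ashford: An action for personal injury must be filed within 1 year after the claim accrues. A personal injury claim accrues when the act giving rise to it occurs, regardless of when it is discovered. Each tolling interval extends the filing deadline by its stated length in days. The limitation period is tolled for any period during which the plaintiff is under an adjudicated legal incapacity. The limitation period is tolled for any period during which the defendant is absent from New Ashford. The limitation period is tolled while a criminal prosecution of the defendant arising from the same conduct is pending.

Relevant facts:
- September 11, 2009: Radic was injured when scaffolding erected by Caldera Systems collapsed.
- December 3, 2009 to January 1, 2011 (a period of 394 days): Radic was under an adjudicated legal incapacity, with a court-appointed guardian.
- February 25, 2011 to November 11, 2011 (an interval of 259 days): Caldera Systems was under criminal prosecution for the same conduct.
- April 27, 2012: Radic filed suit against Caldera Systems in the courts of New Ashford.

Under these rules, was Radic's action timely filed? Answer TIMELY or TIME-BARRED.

TIMELY

The claim accrued on September 11, 2009, when the wrongful act occurred.
The untolled deadline — 1 year after September 11, 2009 — is September 11, 2010.
The period was tolled for 394 days by the plaintiff's legal incapacity (December 3, 2009 to January 1, 2011), pushing the deadline to October 10, 2011.
The period was tolled for 259 days by the pending criminal prosecution (February 25, 2011 to November 11, 2011), pushing the deadline to June 25, 2012.
Radic filed on April 27, 2012, before the June 25, 2012 deadline, so the action is timely.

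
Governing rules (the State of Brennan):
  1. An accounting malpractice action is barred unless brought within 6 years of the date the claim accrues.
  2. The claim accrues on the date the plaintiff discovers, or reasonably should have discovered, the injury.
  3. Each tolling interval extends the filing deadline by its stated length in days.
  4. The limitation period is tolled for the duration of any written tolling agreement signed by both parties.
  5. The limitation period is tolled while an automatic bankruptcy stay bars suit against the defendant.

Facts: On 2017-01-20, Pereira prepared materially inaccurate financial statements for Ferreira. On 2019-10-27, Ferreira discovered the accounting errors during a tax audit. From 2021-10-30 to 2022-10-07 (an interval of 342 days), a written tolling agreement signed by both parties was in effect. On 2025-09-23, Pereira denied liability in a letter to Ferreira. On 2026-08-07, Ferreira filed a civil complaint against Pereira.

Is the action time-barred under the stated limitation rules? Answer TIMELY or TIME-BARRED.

TIMELY

Under the discovery rule, the claim accrued on 2019-10-27, when Ferreira discovered the injury — not on the 2017-01-20 date of the underlying act.
Adding the 6 years base period to 2019-10-27 gives a deadline of 2025-10-27, before any tolling.
The written tolling agreement from 2021-10-30 to 2022-10-07 tolled the period for 342 days, extending the deadline to 2026-10-04.
Nothing else in the chronology tolls or restarts the period.
Ferreira filed on 2026-08-07, before the 2026-10-04 deadline, so the action is timely.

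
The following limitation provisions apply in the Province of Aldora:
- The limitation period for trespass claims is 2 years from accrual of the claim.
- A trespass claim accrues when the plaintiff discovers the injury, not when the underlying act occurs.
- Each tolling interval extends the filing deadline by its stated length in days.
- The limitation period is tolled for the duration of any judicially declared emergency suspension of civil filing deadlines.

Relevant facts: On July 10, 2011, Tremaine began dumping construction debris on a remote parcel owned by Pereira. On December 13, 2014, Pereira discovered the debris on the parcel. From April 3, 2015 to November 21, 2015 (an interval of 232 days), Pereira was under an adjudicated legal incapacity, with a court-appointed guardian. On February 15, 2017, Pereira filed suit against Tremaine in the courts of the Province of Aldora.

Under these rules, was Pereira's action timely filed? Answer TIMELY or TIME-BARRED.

Accrual is tied to discovery, so the period began on December 13, 2014 rather than on July 10, 2011 when the act occurred.
The untolled deadline — 2 years after December 13, 2014 — is December 13, 2016.
The plaintiff's legal incapacity from April 3, 2015 to November 21, 2015 does not toll the period, because no stated rule makes the plaintiff's incapacity a tolling event.
Pereira filed on February 15, 2017, after the December 13, 2016 deadline, so the action is time-barred.

TIME-BARRED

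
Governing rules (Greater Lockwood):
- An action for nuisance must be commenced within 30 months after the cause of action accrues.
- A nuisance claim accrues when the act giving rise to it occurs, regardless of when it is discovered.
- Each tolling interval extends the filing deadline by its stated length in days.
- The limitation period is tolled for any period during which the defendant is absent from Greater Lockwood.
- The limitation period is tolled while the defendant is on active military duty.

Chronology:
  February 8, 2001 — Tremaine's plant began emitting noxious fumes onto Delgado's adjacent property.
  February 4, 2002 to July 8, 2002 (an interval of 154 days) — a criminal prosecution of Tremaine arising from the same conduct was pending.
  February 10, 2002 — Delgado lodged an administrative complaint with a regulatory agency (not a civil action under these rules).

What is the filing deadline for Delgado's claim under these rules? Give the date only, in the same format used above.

August 8, 2003

The limitation period began to run on February 8, 2001.
Adding the 30 months base period to February 8, 2001 gives a deadline of August 8, 2003, before any tolling.
No stated provision tolls the period for a criminal prosecution, so the interval from February 4, 2002 to July 8, 2002 has no effect on the deadline.
Nothing else in the chronology tolls or restarts the period.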